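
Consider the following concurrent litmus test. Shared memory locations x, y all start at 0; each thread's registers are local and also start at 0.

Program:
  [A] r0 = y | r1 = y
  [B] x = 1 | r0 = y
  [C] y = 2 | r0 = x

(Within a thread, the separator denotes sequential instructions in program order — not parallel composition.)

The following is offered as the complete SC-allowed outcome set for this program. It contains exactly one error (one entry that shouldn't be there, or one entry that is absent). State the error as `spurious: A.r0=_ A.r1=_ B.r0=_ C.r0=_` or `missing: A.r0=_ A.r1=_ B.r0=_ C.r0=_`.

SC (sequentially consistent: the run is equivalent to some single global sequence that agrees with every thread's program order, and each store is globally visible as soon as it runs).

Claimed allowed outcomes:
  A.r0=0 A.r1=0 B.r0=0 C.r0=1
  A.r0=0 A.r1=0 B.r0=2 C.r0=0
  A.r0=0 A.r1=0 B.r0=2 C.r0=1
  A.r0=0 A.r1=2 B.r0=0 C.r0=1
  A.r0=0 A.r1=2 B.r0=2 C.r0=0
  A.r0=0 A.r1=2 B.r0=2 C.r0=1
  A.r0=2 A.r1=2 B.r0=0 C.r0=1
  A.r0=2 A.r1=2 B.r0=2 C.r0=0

outcome vector order: (A.r0,A.r1,B.r0,C.r0)
under SC → <0 0 0 1>, <0 0 2 0>, <0 0 2 1>, <0 2 0 1>, <0 2 2 0>, <0 2 2 1>, <2 2 0 1>, <2 2 2 0>, <2 2 2 1>
SC∖claimed = {<2 2 2 1>}

missing: A.r0=2 A.r1=2 B.r0=2 C.r0=1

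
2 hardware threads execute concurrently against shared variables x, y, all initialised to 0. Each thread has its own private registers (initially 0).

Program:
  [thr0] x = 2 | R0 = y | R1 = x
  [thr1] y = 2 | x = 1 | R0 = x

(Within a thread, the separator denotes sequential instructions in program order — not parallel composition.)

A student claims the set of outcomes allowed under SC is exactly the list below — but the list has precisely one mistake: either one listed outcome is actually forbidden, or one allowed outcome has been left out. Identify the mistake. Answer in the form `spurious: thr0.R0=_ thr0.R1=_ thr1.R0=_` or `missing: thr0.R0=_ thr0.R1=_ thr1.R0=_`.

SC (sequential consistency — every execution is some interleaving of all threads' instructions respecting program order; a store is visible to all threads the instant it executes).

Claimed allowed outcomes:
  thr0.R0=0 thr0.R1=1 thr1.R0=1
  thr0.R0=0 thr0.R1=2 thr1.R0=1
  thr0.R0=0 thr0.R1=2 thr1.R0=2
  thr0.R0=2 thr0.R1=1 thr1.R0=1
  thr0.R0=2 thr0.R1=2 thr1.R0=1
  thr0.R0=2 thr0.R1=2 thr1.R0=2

spurious: thr0.R0=0 thr0.R1=2 thr1.R0=2

outcome vector order: (thr0.R0,thr0.R1,thr1.R0)
SC (5): (0,1,1), (0,2,1), (2,1,1), (2,2,1), (2,2,2)
claimed∖SC = {(0,2,2)}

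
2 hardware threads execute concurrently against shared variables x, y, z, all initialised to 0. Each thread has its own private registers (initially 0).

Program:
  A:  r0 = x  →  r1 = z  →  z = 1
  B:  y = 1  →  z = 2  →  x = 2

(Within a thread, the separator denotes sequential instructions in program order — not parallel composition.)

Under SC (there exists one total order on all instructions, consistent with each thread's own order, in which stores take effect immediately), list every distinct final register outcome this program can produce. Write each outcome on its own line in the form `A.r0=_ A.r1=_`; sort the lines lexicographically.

outcome vector order: (A.r0,A.r1)
|SC outcomes| = 3

A.r0=0 A.r1=0
A.r0=0 A.r1=2
A.r0=2 A.r1=2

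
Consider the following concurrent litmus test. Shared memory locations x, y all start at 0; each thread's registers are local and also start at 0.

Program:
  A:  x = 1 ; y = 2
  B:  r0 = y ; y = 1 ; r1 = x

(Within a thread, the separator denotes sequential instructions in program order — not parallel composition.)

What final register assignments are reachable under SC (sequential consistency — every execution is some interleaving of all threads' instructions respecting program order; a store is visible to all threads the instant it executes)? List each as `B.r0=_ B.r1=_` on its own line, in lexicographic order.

outcome vector order: (B.r0,B.r1)
|SC outcomes| = 3

B.r0=0 B.r1=0
B.r0=0 B.r1=1
B.r0=2 B.r1=1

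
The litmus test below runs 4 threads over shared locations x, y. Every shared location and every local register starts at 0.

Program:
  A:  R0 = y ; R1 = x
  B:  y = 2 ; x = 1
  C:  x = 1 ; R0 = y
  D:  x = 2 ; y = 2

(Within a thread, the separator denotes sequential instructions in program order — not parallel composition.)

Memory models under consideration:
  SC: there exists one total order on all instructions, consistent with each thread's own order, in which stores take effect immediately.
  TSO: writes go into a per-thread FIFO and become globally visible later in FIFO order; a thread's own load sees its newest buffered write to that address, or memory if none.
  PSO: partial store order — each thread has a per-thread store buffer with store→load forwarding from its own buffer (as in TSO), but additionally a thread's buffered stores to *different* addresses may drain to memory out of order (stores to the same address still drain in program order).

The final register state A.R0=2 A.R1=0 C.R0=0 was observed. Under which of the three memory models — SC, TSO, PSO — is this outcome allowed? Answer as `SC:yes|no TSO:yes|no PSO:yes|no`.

outcome vector order: (A.R0,A.R1,C.R0)
under SC → <0 0 0> <0 0 2> <0 1 0> <0 1 2> <0 2 0> <0 2 2> <2 0 2> <2 1 0> <2 1 2> <2 2 0> <2 2 2>
under TSO → <0 0 0> <0 0 2> <0 1 0> <0 1 2> <0 2 0> <0 2 2> <2 0 0> <2 0 2> <2 1 0> <2 1 2> <2 2 0> <2 2 2>
under PSO → <0 0 0> <0 0 2> <0 1 0> <0 1 2> <0 2 0> <0 2 2> <2 0 0> <2 0 2> <2 1 0> <2 1 2> <2 2 0> <2 2 2>
target <2 0 0> ∈ {TSO,PSO}

SC:no TSO:yes PSO:yes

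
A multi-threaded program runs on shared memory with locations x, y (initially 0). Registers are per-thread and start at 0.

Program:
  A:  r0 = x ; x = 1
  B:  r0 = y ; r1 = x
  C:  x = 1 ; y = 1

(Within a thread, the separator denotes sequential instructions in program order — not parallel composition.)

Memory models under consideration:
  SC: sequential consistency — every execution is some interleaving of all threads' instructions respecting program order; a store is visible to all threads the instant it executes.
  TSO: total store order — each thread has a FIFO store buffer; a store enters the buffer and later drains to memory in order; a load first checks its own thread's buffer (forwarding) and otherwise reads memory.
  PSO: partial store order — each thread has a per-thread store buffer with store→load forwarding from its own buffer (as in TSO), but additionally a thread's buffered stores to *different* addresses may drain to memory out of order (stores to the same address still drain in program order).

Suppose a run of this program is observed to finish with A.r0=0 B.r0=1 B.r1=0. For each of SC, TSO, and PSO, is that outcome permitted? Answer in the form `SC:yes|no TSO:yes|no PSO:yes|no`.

SC:no TSO:no PSO:yes

outcome vector order: (A.r0,B.r0,B.r1)
SC: 6 outcomes — {<0 0 0>, <0 0 1>, <0 1 1>, <1 0 0>, <1 0 1>, <1 1 1>}
TSO: 6 outcomes — {<0 0 0>, <0 0 1>, <0 1 1>, <1 0 0>, <1 0 1>, <1 1 1>}
PSO: 8 outcomes — {<0 0 0>, <0 0 1>, <0 1 0>, <0 1 1>, <1 0 0>, <1 0 1>, <1 1 0>, <1 1 1>}
target <0 1 0> ∈ {PSO}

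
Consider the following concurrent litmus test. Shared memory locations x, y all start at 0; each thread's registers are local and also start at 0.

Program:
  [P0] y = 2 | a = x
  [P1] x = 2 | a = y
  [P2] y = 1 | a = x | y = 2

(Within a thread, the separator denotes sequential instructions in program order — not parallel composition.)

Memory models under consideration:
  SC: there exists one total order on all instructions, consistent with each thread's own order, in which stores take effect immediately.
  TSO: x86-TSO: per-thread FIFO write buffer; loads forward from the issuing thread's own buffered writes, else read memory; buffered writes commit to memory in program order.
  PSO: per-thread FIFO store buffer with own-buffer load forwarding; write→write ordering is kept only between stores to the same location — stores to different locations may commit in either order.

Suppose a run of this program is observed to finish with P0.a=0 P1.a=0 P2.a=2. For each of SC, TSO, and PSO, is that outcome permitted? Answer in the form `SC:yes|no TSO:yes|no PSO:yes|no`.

SC:no TSO:yes PSO:yes

outcome vector order: (P0.a,P1.a,P2.a)
[SC] allowed = {010 012 020 022 202 210 212 220 222}
[TSO] allowed = {000 002 010 012 020 022 200 202 210 212 220 222}
[PSO] allowed = {000 002 010 012 020 022 200 202 210 212 220 222}
target 002 ∈ {TSO,PSO}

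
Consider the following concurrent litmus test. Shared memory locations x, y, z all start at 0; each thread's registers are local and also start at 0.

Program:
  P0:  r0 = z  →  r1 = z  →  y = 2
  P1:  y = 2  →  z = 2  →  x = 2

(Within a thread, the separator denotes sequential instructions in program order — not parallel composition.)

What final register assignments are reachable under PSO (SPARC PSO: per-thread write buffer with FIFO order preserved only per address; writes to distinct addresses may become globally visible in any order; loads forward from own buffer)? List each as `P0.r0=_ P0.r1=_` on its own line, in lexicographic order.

P0.r0=0 P0.r1=0
P0.r0=0 P0.r1=2
P0.r0=2 P0.r1=2

outcome vector order: (P0.r0,P0.r1)
|PSO outcomes| = 3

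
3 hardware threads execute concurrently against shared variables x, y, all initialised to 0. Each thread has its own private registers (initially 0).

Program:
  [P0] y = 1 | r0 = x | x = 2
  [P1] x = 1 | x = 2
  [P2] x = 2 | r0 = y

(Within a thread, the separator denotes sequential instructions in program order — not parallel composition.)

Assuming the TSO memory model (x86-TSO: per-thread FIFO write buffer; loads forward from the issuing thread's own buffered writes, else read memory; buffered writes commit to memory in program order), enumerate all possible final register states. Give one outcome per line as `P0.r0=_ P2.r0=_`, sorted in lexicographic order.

outcome vector order: (P0.r0,P2.r0)
|TSO outcomes| = 6

P0.r0=0 P2.r0=0
P0.r0=0 P2.r0=1
P0.r0=1 P2.r0=0
P0.r0=1 P2.r0=1
P0.r0=2 P2.r0=0
P0.r0=2 P2.r0=1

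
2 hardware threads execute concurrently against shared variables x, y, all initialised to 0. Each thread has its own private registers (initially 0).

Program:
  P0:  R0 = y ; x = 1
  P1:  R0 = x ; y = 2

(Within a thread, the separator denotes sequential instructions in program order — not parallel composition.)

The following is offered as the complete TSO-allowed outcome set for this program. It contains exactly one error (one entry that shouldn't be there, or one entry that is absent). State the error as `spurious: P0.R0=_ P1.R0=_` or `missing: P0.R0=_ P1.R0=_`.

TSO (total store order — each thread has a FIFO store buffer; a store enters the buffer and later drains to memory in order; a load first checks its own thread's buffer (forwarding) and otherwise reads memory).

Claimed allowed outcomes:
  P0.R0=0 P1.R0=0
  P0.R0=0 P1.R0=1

missing: P0.R0=2 P1.R0=0

outcome vector order: (P0.R0,P1.R0)
TSO (3): 00; 01; 20
TSO∖claimed = {20}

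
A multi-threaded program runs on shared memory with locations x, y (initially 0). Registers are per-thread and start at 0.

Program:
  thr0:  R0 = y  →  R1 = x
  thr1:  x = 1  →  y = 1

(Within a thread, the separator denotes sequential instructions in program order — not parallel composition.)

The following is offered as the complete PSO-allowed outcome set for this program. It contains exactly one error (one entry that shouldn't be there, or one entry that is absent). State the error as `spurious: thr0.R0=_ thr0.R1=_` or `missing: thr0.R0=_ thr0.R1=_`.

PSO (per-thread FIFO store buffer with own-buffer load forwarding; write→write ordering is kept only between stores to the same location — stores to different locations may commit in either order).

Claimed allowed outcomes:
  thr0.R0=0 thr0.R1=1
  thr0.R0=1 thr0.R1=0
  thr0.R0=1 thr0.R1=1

outcome vector order: (thr0.R0,thr0.R1)
PSO (4): <0 0>; <0 1>; <1 0>; <1 1>
PSO∖claimed = {<0 0>}

missing: thr0.R0=0 thr0.R1=0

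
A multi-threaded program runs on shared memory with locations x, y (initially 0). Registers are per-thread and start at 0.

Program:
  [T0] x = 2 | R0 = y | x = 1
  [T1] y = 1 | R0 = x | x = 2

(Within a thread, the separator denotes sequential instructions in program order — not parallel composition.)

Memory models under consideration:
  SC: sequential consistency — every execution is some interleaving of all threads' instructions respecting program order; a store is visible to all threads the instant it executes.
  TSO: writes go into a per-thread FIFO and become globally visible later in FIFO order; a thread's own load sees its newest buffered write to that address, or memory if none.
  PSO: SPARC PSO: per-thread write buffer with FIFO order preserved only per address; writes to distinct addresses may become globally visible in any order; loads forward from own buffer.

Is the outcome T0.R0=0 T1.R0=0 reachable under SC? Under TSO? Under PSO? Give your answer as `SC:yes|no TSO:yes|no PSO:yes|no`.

SC:no TSO:yes PSO:yes

outcome vector order: (T0.R0,T1.R0)
SC: 5 outcomes — {0/1; 0/2; 1/0; 1/1; 1/2}
TSO: 6 outcomes — {0/0; 0/1; 0/2; 1/0; 1/1; 1/2}
PSO: 6 outcomes — {0/0; 0/1; 0/2; 1/0; 1/1; 1/2}
target 0/0 ∈ {TSO,PSO}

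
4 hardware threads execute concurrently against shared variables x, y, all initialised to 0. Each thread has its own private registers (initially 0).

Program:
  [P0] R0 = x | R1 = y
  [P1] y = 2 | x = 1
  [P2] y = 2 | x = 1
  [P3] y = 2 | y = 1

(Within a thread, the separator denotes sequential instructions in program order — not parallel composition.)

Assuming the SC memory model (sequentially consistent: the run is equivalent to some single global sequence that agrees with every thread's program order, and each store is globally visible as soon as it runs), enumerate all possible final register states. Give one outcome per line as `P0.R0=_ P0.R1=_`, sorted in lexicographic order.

outcome vector order: (P0.R0,P0.R1)
|SC outcomes| = 5

P0.R0=0 P0.R1=0
P0.R0=0 P0.R1=1
P0.R0=0 P0.R1=2
P0.R0=1 P0.R1=1
P0.R0=1 P0.R1=2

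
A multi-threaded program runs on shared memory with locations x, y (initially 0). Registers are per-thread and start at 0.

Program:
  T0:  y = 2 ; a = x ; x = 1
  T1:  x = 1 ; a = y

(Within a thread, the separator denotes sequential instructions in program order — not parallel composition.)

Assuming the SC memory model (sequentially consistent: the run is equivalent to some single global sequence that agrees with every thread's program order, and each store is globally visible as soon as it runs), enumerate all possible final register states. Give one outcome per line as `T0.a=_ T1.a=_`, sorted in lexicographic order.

outcome vector order: (T0.a,T1.a)
|SC outcomes| = 3

T0.a=0 T1.a=2
T0.a=1 T1.a=0
T0.a=1 T1.a=2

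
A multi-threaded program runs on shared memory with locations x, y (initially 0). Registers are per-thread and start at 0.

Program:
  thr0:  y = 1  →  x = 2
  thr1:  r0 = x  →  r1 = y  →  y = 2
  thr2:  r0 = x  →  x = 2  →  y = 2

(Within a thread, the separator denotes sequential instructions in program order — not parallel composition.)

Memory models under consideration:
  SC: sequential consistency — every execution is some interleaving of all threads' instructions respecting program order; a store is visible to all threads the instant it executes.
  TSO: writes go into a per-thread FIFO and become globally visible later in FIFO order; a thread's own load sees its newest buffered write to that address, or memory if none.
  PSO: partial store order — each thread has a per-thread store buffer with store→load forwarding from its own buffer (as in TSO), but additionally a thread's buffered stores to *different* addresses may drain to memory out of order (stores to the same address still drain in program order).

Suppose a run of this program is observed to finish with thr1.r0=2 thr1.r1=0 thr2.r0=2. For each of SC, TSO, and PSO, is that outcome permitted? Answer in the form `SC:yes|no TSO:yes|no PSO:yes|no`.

SC:no TSO:no PSO:yes

outcome vector order: (thr1.r0,thr1.r1,thr2.r0)
under SC → 0/0/0; 0/0/2; 0/1/0; 0/1/2; 0/2/0; 0/2/2; 2/0/0; 2/1/0; 2/1/2; 2/2/0; 2/2/2
under TSO → 0/0/0; 0/0/2; 0/1/0; 0/1/2; 0/2/0; 0/2/2; 2/0/0; 2/1/0; 2/1/2; 2/2/0; 2/2/2
under PSO → 0/0/0; 0/0/2; 0/1/0; 0/1/2; 0/2/0; 0/2/2; 2/0/0; 2/0/2; 2/1/0; 2/1/2; 2/2/0; 2/2/2
target 2/0/2 ∈ {PSO}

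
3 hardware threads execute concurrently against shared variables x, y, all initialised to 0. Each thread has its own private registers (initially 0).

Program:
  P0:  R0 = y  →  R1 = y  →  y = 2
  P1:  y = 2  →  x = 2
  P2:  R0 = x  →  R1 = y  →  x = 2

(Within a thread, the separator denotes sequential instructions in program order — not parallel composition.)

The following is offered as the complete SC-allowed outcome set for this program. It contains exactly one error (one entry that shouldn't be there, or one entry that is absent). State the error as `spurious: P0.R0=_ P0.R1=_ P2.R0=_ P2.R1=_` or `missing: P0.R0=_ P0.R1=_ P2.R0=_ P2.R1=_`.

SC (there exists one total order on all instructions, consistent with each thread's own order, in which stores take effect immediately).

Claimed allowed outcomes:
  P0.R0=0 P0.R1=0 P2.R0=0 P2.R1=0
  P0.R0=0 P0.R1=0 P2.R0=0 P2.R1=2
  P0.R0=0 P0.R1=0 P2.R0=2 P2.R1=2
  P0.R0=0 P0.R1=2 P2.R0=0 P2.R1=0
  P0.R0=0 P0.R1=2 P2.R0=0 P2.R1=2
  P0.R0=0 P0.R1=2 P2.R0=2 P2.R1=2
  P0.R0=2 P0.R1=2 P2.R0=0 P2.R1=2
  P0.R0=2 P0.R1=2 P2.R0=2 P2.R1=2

missing: P0.R0=2 P0.R1=2 P2.R0=0 P2.R1=0

outcome vector order: (P0.R0,P0.R1,P2.R0,P2.R1)
SC (9): 0000, 0002, 0022, 0200, 0202, 0222, 2200, 2202, 2222
SC∖claimed = {2200}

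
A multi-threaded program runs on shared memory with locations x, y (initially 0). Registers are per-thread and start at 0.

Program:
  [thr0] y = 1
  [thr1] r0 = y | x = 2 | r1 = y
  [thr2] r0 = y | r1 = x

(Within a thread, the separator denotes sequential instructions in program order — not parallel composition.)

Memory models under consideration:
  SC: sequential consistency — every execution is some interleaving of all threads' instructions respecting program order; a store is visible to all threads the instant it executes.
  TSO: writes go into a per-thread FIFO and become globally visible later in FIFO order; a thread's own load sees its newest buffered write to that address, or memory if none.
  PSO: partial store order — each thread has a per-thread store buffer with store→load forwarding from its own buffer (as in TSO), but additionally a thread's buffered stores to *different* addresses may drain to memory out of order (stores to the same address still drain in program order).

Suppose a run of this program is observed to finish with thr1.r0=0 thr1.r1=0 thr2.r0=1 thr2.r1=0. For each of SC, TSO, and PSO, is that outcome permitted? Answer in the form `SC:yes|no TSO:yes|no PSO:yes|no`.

outcome vector order: (thr1.r0,thr1.r1,thr2.r0,thr2.r1)
under SC → 0000; 0002; 0012; 0100; 0102; 0110; 0112; 1100; 1102; 1110; 1112
under TSO → 0000; 0002; 0010; 0012; 0100; 0102; 0110; 0112; 1100; 1102; 1110; 1112
under PSO → 0000; 0002; 0010; 0012; 0100; 0102; 0110; 0112; 1100; 1102; 1110; 1112
target 0010 ∈ {TSO,PSO}

SC:no TSO:yes PSO:yes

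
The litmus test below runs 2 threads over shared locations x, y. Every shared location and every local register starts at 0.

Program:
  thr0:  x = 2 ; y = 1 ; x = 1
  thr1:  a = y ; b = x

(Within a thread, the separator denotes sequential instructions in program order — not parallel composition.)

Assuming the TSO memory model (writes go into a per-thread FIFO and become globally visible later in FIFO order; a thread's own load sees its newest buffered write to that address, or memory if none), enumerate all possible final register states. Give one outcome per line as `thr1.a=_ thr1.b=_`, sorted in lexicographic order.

outcome vector order: (thr1.a,thr1.b)
|TSO outcomes| = 5

thr1.a=0 thr1.b=0
thr1.a=0 thr1.b=1
thr1.a=0 thr1.b=2
thr1.a=1 thr1.b=1
thr1.a=1 thr1.b=2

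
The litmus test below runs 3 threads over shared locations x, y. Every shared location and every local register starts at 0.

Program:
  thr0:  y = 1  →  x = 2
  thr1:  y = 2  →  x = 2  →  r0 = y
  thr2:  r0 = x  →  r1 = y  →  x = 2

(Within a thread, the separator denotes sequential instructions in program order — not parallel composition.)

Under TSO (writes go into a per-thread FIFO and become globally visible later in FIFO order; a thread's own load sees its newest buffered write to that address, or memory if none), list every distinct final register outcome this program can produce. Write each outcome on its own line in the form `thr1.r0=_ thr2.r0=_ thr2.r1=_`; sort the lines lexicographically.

outcome vector order: (thr1.r0,thr2.r0,thr2.r1)
|TSO outcomes| = 10

thr1.r0=1 thr2.r0=0 thr2.r1=0
thr1.r0=1 thr2.r0=0 thr2.r1=1
thr1.r0=1 thr2.r0=0 thr2.r1=2
thr1.r0=1 thr2.r0=2 thr2.r1=1
thr1.r0=1 thr2.r0=2 thr2.r1=2
thr1.r0=2 thr2.r0=0 thr2.r1=0
thr1.r0=2 thr2.r0=0 thr2.r1=1
thr1.r0=2 thr2.r0=0 thr2.r1=2
thr1.r0=2 thr2.r0=2 thr2.r1=1
thr1.r0=2 thr2.r0=2 thr2.r1=2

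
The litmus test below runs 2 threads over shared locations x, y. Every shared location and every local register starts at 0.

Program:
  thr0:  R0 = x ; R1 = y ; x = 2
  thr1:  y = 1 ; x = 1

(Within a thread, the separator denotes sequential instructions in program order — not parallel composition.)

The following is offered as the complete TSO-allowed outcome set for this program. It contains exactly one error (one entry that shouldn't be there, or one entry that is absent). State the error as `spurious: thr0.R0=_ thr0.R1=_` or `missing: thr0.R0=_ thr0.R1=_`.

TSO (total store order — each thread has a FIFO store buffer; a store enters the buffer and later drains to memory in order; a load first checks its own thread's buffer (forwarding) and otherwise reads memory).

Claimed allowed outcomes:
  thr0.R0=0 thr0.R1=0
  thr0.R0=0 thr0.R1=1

outcome vector order: (thr0.R0,thr0.R1)
under TSO → <0 0>, <0 1>, <1 1>
TSO∖claimed = {<1 1>}

missing: thr0.R0=1 thr0.R1=1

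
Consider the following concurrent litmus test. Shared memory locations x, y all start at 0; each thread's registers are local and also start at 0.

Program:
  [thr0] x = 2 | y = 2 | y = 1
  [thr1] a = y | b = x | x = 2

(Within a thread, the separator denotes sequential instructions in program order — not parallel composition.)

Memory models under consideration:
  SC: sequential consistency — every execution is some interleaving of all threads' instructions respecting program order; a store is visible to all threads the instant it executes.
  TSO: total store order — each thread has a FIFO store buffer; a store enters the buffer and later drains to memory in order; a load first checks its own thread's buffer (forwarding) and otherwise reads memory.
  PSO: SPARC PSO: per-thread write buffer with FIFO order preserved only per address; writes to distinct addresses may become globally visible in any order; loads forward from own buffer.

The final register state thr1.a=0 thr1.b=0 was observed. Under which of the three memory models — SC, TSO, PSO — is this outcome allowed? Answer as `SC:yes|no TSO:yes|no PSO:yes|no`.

SC:yes TSO:yes PSO:yes

outcome vector order: (thr1.a,thr1.b)
SC (4): 0/0, 0/2, 1/2, 2/2
TSO (4): 0/0, 0/2, 1/2, 2/2
PSO (6): 0/0, 0/2, 1/0, 1/2, 2/0, 2/2
target 0/0 ∈ {SC,TSO,PSO}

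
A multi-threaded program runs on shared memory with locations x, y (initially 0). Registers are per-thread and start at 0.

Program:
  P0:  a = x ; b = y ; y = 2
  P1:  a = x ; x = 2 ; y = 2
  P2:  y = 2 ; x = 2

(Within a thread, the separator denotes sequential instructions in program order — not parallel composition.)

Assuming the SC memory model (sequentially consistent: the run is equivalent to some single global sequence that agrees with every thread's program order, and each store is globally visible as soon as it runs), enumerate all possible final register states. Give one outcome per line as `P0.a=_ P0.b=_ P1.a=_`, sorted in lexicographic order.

P0.a=0 P0.b=0 P1.a=0
P0.a=0 P0.b=0 P1.a=2
P0.a=0 P0.b=2 P1.a=0
P0.a=0 P0.b=2 P1.a=2
P0.a=2 P0.b=0 P1.a=0
P0.a=2 P0.b=2 P1.a=0
P0.a=2 P0.b=2 P1.a=2

outcome vector order: (P0.a,P0.b,P1.a)
|SC outcomes| = 7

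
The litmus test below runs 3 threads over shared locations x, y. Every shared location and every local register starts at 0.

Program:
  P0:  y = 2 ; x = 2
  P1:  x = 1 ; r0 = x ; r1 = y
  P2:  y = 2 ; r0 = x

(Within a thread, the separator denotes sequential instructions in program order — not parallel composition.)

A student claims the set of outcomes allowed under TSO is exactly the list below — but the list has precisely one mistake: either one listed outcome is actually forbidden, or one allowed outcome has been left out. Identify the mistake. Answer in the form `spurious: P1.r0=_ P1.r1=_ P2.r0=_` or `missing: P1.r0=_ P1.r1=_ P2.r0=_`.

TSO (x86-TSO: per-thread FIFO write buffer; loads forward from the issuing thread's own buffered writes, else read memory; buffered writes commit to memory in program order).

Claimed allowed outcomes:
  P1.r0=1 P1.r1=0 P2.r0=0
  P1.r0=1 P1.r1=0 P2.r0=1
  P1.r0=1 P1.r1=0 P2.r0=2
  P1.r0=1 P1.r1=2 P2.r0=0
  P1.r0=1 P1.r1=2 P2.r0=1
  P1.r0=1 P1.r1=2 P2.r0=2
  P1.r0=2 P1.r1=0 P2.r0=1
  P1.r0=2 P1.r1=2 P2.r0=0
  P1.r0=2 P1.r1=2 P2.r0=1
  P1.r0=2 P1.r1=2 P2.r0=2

outcome vector order: (P1.r0,P1.r1,P2.r0)
[TSO] allowed = {100, 101, 102, 120, 121, 122, 220, 221, 222}
claimed∖TSO = {201}

spurious: P1.r0=2 P1.r1=0 P2.r0=1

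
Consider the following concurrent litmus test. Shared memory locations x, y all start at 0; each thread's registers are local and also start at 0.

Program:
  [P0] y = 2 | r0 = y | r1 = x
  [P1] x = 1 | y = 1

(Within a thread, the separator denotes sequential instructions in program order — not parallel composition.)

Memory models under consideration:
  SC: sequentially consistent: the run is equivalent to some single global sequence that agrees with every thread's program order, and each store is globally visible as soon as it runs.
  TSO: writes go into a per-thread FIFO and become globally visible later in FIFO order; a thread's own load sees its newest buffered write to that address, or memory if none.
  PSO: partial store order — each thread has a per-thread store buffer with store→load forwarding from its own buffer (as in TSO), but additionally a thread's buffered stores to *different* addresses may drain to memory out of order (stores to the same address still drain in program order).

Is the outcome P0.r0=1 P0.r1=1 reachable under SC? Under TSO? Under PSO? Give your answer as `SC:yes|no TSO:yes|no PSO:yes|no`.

SC:yes TSO:yes PSO:yes

outcome vector order: (P0.r0,P0.r1)
SC: 3 outcomes — {(1,1) (2,0) (2,1)}
TSO: 3 outcomes — {(1,1) (2,0) (2,1)}
PSO: 4 outcomes — {(1,0) (1,1) (2,0) (2,1)}
target (1,1) ∈ {SC,TSO,PSO}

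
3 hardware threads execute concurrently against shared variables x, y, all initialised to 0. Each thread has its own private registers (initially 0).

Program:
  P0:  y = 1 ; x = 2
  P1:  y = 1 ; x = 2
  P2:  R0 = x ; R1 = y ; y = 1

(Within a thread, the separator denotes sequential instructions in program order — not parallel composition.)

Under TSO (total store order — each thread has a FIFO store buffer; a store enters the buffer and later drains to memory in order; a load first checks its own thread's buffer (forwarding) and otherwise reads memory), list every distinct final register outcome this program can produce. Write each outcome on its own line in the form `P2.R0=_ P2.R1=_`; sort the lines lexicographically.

outcome vector order: (P2.R0,P2.R1)
|TSO outcomes| = 3

P2.R0=0 P2.R1=0
P2.R0=0 P2.R1=1
P2.R0=2 P2.R1=1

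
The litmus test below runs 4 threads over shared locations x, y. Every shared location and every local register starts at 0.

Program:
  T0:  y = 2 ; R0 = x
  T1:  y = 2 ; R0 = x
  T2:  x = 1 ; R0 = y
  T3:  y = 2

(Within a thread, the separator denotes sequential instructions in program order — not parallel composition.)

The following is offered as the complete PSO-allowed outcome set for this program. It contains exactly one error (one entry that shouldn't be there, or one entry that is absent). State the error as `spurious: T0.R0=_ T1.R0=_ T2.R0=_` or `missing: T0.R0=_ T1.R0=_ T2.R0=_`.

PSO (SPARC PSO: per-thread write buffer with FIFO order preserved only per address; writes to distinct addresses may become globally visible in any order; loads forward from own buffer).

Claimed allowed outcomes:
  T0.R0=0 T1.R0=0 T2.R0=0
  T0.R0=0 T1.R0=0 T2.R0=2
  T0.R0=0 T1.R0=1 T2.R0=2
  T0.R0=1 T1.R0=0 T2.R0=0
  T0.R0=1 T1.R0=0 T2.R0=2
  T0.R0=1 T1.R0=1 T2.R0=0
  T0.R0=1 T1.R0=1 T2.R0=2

missing: T0.R0=0 T1.R0=1 T2.R0=0

outcome vector order: (T0.R0,T1.R0,T2.R0)
PSO: 8 outcomes — {<0 0 0>; <0 0 2>; <0 1 0>; <0 1 2>; <1 0 0>; <1 0 2>; <1 1 0>; <1 1 2>}
PSO∖claimed = {<0 1 0>}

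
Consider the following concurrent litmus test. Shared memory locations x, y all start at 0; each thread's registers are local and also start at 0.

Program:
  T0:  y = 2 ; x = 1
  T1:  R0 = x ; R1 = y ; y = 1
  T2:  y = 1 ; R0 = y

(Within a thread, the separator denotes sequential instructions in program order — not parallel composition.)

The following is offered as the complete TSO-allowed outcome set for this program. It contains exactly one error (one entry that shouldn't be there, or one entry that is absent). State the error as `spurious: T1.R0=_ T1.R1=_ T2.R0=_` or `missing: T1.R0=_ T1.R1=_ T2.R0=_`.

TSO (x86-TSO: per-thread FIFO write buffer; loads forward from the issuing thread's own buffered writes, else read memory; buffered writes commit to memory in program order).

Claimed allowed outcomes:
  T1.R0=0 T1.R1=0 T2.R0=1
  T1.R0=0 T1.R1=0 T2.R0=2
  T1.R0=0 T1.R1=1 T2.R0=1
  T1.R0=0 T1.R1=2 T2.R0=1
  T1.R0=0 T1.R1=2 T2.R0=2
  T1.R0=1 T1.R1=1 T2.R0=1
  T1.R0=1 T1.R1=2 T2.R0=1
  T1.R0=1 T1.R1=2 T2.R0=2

outcome vector order: (T1.R0,T1.R1,T2.R0)
under TSO → 0/0/1; 0/0/2; 0/1/1; 0/1/2; 0/2/1; 0/2/2; 1/1/1; 1/2/1; 1/2/2
TSO∖claimed = {0/1/2}

missing: T1.R0=0 T1.R1=1 T2.R0=2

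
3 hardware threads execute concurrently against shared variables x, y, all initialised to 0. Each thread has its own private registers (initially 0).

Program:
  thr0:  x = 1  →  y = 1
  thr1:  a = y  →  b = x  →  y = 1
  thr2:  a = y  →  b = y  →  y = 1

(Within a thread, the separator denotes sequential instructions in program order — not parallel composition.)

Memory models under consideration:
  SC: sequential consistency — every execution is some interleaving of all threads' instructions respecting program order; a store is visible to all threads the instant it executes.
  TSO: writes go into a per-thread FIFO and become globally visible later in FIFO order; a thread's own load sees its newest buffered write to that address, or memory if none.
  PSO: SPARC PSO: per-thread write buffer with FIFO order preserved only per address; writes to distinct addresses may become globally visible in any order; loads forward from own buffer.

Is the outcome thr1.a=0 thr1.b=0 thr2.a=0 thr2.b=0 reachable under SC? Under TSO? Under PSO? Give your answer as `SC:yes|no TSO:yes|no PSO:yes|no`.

SC:yes TSO:yes PSO:yes

outcome vector order: (thr1.a,thr1.b,thr2.a,thr2.b)
under SC → <0 0 0 0>, <0 0 0 1>, <0 0 1 1>, <0 1 0 0>, <0 1 0 1>, <0 1 1 1>, <1 0 0 0>, <1 1 0 0>, <1 1 0 1>, <1 1 1 1>
under TSO → <0 0 0 0>, <0 0 0 1>, <0 0 1 1>, <0 1 0 0>, <0 1 0 1>, <0 1 1 1>, <1 0 0 0>, <1 1 0 0>, <1 1 0 1>, <1 1 1 1>
under PSO → <0 0 0 0>, <0 0 0 1>, <0 0 1 1>, <0 1 0 0>, <0 1 0 1>, <0 1 1 1>, <1 0 0 0>, <1 0 0 1>, <1 0 1 1>, <1 1 0 0>, <1 1 0 1>, <1 1 1 1>
target <0 0 0 0> ∈ {SC,TSO,PSO}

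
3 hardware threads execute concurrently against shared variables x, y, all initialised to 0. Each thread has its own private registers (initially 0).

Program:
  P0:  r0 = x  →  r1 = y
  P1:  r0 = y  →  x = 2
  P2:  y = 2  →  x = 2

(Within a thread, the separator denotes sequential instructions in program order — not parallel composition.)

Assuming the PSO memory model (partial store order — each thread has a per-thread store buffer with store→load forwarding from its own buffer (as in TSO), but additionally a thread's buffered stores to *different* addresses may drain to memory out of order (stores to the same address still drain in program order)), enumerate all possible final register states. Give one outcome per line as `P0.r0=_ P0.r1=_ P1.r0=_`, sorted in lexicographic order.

outcome vector order: (P0.r0,P0.r1,P1.r0)
|PSO outcomes| = 8

P0.r0=0 P0.r1=0 P1.r0=0
P0.r0=0 P0.r1=0 P1.r0=2
P0.r0=0 P0.r1=2 P1.r0=0
P0.r0=0 P0.r1=2 P1.r0=2
P0.r0=2 P0.r1=0 P1.r0=0
P0.r0=2 P0.r1=0 P1.r0=2
P0.r0=2 P0.r1=2 P1.r0=0
P0.r0=2 P0.r1=2 P1.r0=2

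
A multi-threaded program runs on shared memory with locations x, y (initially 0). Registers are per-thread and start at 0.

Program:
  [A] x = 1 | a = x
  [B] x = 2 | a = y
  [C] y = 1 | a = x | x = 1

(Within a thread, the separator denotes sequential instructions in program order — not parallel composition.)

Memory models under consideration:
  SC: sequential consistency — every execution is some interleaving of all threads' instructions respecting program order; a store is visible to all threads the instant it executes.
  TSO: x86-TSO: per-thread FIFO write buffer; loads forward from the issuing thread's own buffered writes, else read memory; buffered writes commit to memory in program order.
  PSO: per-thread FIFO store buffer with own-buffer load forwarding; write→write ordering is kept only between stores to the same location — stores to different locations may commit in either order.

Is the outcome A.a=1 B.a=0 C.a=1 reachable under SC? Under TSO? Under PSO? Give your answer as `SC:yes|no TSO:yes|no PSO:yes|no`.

outcome vector order: (A.a,B.a,C.a)
[SC] allowed = {101, 102, 110, 111, 112, 202, 210, 211, 212}
[TSO] allowed = {100, 101, 102, 110, 111, 112, 200, 201, 202, 210, 211, 212}
[PSO] allowed = {100, 101, 102, 110, 111, 112, 200, 201, 202, 210, 211, 212}
target 101 ∈ {SC,TSO,PSO}

SC:yes TSO:yes PSO:yes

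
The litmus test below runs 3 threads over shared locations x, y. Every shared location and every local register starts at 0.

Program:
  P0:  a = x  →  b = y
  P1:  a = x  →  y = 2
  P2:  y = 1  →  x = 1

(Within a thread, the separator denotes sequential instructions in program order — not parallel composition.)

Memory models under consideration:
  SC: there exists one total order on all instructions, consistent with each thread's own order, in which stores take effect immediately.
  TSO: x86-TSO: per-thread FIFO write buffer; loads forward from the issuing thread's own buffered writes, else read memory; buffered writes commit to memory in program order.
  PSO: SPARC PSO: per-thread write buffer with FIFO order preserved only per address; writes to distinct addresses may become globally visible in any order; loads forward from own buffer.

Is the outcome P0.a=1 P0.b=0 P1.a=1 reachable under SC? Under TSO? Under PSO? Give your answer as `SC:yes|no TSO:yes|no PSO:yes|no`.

SC:no TSO:no PSO:yes

outcome vector order: (P0.a,P0.b,P1.a)
SC (10): 000; 001; 010; 011; 020; 021; 110; 111; 120; 121
TSO (10): 000; 001; 010; 011; 020; 021; 110; 111; 120; 121
PSO (12): 000; 001; 010; 011; 020; 021; 100; 101; 110; 111; 120; 121
target 101 ∈ {PSO}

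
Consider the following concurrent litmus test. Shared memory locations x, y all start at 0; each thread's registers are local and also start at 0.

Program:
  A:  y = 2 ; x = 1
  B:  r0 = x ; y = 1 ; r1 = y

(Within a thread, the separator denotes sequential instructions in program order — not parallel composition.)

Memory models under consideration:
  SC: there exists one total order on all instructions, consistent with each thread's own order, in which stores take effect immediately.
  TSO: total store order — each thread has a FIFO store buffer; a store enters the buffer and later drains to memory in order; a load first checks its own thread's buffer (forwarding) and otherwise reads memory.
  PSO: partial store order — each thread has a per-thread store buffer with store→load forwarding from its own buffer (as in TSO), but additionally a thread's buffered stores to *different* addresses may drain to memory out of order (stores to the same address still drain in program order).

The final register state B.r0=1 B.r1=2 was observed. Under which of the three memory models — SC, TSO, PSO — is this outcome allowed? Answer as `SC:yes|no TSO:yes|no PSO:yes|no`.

SC:no TSO:no PSO:yes

outcome vector order: (B.r0,B.r1)
SC: 3 outcomes — {(0,1) (0,2) (1,1)}
TSO: 3 outcomes — {(0,1) (0,2) (1,1)}
PSO: 4 outcomes — {(0,1) (0,2) (1,1) (1,2)}
target (1,2) ∈ {PSO}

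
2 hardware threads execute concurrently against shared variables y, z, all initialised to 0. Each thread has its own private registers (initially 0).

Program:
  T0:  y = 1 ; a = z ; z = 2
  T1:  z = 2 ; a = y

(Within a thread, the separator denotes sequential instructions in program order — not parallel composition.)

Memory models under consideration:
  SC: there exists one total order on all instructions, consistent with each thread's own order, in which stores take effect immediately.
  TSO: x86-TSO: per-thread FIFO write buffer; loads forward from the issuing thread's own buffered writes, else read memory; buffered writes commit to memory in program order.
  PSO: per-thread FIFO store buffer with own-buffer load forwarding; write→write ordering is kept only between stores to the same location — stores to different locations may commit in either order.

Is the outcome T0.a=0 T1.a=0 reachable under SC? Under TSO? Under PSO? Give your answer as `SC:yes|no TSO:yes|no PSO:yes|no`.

SC:no TSO:yes PSO:yes

outcome vector order: (T0.a,T1.a)
SC (3): <0 1>; <2 0>; <2 1>
TSO (4): <0 0>; <0 1>; <2 0>; <2 1>
PSO (4): <0 0>; <0 1>; <2 0>; <2 1>
target <0 0> ∈ {TSO,PSO}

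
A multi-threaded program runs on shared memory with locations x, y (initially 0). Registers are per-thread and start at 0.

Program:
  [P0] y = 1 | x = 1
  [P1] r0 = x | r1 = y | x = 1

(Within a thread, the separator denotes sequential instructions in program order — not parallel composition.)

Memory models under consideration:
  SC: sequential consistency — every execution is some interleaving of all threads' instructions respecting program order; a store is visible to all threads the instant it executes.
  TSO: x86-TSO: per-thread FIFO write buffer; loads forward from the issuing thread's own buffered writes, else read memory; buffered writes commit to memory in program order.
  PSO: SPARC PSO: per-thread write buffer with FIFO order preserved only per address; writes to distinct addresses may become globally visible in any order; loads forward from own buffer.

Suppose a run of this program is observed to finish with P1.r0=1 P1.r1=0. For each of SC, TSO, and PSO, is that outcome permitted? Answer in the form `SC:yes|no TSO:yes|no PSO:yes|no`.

SC:no TSO:no PSO:yes

outcome vector order: (P1.r0,P1.r1)
SC: 3 outcomes — {0/0 0/1 1/1}
TSO: 3 outcomes — {0/0 0/1 1/1}
PSO: 4 outcomes — {0/0 0/1 1/0 1/1}
target 1/0 ∈ {PSO}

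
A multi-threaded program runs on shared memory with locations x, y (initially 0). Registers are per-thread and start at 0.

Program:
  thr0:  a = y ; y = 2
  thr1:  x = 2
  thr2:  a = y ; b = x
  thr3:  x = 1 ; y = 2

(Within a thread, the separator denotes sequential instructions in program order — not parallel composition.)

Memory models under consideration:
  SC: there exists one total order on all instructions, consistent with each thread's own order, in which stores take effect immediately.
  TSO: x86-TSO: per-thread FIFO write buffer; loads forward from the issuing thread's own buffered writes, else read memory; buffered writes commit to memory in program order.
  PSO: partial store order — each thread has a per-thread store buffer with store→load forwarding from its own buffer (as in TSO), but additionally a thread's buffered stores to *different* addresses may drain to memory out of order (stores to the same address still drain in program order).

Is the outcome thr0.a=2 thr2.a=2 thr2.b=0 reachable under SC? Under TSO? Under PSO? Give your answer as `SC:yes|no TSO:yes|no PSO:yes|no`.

SC:no TSO:no PSO:yes

outcome vector order: (thr0.a,thr2.a,thr2.b)
SC: 11 outcomes — {<0 0 0> <0 0 1> <0 0 2> <0 2 0> <0 2 1> <0 2 2> <2 0 0> <2 0 1> <2 0 2> <2 2 1> <2 2 2>}
TSO: 11 outcomes — {<0 0 0> <0 0 1> <0 0 2> <0 2 0> <0 2 1> <0 2 2> <2 0 0> <2 0 1> <2 0 2> <2 2 1> <2 2 2>}
PSO: 12 outcomes — {<0 0 0> <0 0 1> <0 0 2> <0 2 0> <0 2 1> <0 2 2> <2 0 0> <2 0 1> <2 0 2> <2 2 0> <2 2 1> <2 2 2>}
target <2 2 0> ∈ {PSO}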